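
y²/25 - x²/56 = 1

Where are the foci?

(0, -9) and (0, 9)

Center (0, 0). The positive term is the y-term, so the transverse axis is vertical; a² = 25, b² = 56.
c² = a² + b² = 25 + 56 = 81, so c = 9.
Foci lie on the vertical axis through the center: (h, k ± c).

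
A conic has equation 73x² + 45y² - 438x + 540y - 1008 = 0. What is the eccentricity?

e = 2√511/73

Group: 73(x² - 6x) + 45(y² + 12y) = 1008
73(x - 3)² + 45(y + 6)² = 1008 + 657 + 1620 = 3285
Divide through by 3285 to get (x - 3)²/45 + (y + 6)²/73 = 1.
Ellipse, center (3, -6), major axis vertical; a² = 73, b² = 45.
c² = a² - b² = 28, so c = 2√7.
e = c/a = 2√7/√73 = 2√511/73.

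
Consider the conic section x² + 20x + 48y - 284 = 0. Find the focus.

(-10, -4)

Only x is squared. Complete the square in x: (x + 10)² = -48(y - 8).
Vertex (-10, 8); 4p = -48 so p = -12. Opens down.
Focus is p units from the vertex along the axis: (h, k + p).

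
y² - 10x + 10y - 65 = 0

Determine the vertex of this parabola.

(-9, -5)

Only y is squared. Complete the square in y: (y + 5)² = 10(x + 9).
Vertex (-9, -5); 4p = 10 so p = 5/2. Opens right.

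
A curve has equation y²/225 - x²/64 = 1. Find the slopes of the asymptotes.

Center (0, 0). The positive term is the y-term, so the transverse axis is vertical; a² = 225, b² = 64.
For a vertical hyperbola the asymptotes have slope ±a/b.
Here that is ±15/8.

15/8 and -15/8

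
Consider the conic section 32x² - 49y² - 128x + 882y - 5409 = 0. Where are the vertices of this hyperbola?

Rearranging, 32(x² - 4x) -49(y² - 18y) = 5409.
Complete the square: 32(x - 2)² -49(y - 9)² = 5409 + 128 - 3969 = 1568
Divide through by 1568 to get (x - 2)²/49 - (y - 9)²/32 = 1.
Hyperbola, center (2, 9), transverse axis horizontal; a² = 49, b² = 32.
a = 7. Vertices at (h ± a, k).

(-5, 9) and (9, 9)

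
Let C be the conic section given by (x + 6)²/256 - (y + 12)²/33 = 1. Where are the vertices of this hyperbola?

(-22, -12) and (10, -12)

Center (-6, -12). The positive term is the x-term, so the transverse axis is horizontal; a² = 256, b² = 33.
a = 16. Vertices at (h ± a, k).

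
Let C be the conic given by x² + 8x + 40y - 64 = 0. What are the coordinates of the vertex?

Only x is squared. Complete the square in x: (x + 4)² = -40(y - 2).
Vertex (-4, 2); 4p = -40 so p = -10. Opens down.

(-4, 2)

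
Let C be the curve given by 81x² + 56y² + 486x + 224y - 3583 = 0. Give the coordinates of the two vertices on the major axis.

(-3, -11) and (-3, 7)

Group the x- and y-terms: 81(x² + 6x) + 56(y² + 4y) = 3583
81(x + 3)² + 56(y + 2)² = 3583 + 729 + 224 = 4536
Divide through by 4536 to get (x + 3)²/56 + (y + 2)²/81 = 1.
Ellipse, center (-3, -2), major axis vertical; a² = 81, b² = 56.
a = 9. Vertices at (h, k ± a).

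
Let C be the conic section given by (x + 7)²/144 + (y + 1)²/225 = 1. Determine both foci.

Center (-7, -1). The larger denominator 225 sits under the y-term, so the major axis is vertical; a² = 225, b² = 144.
c² = a² - b² = 225 - 144 = 81, so c = 9.
Foci lie on the vertical axis through the center: (h, k ± c).

(-7, -10) and (-7, 8)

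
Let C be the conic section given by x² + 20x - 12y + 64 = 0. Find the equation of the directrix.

Only x is squared. Complete the square in x: (x + 10)² = 12(y + 3).
Vertex (-10, -3); 4p = 12 so p = 3. Opens up.
Directrix is the horizontal line y = k − p = -3 − (3) = -6.

y = -6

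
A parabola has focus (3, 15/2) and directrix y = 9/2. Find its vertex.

(3, 6)

The vertex is the midpoint between the focus and the directrix along the axis of symmetry.
Axis is vertical (directrix is horizontal). Vertex y-coordinate = (15/2 + 9/2)/2 = 6; x-coordinate = 3.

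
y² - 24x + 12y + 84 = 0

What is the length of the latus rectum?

24

Only y is squared. Complete the square in y: (y + 6)² = 24(x - 2).
Vertex (2, -6); 4p = 24 so p = 6. Opens right.
Latus rectum length = |4p| = 24.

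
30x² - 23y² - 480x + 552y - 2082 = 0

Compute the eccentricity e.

Collect terms: 30(x² - 16x) -23(y² - 24y) = 2082
Complete the square: 30(x - 8)² -23(y - 12)² = 2082 + 1920 - 3312 = 690
Divide by 690: (x - 8)²/23 - (y - 12)²/30 = 1
Hyperbola, center (8, 12), transverse axis horizontal; a² = 23, b² = 30.
c² = a² + b² = 53, so c = √53.
e = c/a = √53/√23 = √1219/23.

e = √1219/23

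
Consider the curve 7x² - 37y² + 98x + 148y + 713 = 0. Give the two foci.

7(x² + 14x) -37(y² - 4y) = -713
Completing the square gives 7(x + 7)² -37(y - 2)² = -713 + 343 - 148 = -518.
Divide by -518: (y - 2)²/14 - (x + 7)²/74 = 1
Hyperbola, center (-7, 2), transverse axis vertical; a² = 14, b² = 74.
c² = a² + b² = 14 + 74 = 88, so c = 2√22.
Foci lie on the vertical axis through the center: (h, k ± c).

(-7, 2 - 2√22) and (-7, 2 + 2√22)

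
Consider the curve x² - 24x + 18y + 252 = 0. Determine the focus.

(12, -21/2)

Only x is squared. Complete the square in x: (x - 12)² = -18(y + 6).
Vertex (12, -6); 4p = -18 so p = -9/2. Opens down.
Focus is p units from the vertex along the axis: (h, k + p).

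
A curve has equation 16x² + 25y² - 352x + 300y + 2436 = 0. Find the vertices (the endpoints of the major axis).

Rearranging, 16(x² - 22x) + 25(y² + 12y) = -2436.
Complete the square: 16(x - 11)² + 25(y + 6)² = -2436 + 1936 + 900 = 400
Divide through by 400 to get (x - 11)²/25 + (y + 6)²/16 = 1.
Ellipse, center (11, -6), major axis horizontal; a² = 25, b² = 16.
a = 5. Vertices at (h ± a, k).

(6, -6) and (16, -6)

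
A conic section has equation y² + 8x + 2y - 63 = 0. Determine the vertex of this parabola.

(8, -1)

Only y is squared. Complete the square in y: (y + 1)² = -8(x - 8).
Vertex (8, -1); 4p = -8 so p = -2. Opens left.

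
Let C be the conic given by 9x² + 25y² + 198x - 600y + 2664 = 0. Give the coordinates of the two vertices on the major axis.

Group: 9(x² + 22x) + 25(y² - 24y) = -2664
Completing the square gives 9(x + 11)² + 25(y - 12)² = -2664 + 1089 + 3600 = 2025.
Divide by 2025: (x + 11)²/225 + (y - 12)²/81 = 1
Ellipse, center (-11, 12), major axis horizontal; a² = 225, b² = 81.
a = 15. Vertices at (h ± a, k).

(-26, 12) and (4, 12)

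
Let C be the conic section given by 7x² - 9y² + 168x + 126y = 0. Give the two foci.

Rearranging, 7(x² + 24x) -9(y² - 14y) = 0.
Complete the square in x and y: 7(x + 12)² -9(y - 7)² = 0 + 1008 - 441 = 567
Dividing both sides by 567: (x + 12)²/81 - (y - 7)²/63 = 1
Hyperbola, center (-12, 7), transverse axis horizontal; a² = 81, b² = 63.
c² = a² + b² = 81 + 63 = 144, so c = 12.
Foci lie on the horizontal axis through the center: (h ± c, k).

(-24, 7) and (0, 7)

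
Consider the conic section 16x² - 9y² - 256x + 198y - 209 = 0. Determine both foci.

(3, 11) and (13, 11)

Group: 16(x² - 16x) -9(y² - 22y) = 209
Complete the square: 16(x - 8)² -9(y - 11)² = 209 + 1024 - 1089 = 144
Dividing both sides by 144: (x - 8)²/9 - (y - 11)²/16 = 1
Hyperbola, center (8, 11), transverse axis horizontal; a² = 9, b² = 16.
c² = a² + b² = 9 + 16 = 25, so c = 5.
Foci lie on the horizontal axis through the center: (h ± c, k).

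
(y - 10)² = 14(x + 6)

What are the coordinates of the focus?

Vertex (-6, 10); 4p = 14 so p = 7/2. Opens right.
Focus is p units from the vertex along the axis: (h + p, k).

(-5/2, 10)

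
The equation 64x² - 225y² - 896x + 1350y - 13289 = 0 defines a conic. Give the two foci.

64(x² - 14x) -225(y² - 6y) = 13289
Complete the square: 64(x - 7)² -225(y - 3)² = 13289 + 3136 - 2025 = 14400
Divide by 14400: (x - 7)²/225 - (y - 3)²/64 = 1
Hyperbola, center (7, 3), transverse axis horizontal; a² = 225, b² = 64.
c² = a² + b² = 225 + 64 = 289, so c = 17.
Foci lie on the horizontal axis through the center: (h ± c, k).

(-10, 3) and (24, 3)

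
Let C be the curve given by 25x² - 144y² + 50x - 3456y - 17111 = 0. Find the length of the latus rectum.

288/5

25(x² + 2x) -144(y² + 24y) = 17111
Complete the square in x and y: 25(x + 1)² -144(y + 12)² = 17111 + 25 - 20736 = -3600
Divide by -3600: (y + 12)²/25 - (x + 1)²/144 = 1
Hyperbola, center (-1, -12), transverse axis vertical; a² = 25, b² = 144.
Latus rectum length = 2b²/a = 2·144/5 = 288/5.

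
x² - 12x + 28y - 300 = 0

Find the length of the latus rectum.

Only x is squared. Complete the square in x: (x - 6)² = -28(y - 12).
Vertex (6, 12); 4p = -28 so p = -7. Opens down.
Latus rectum length = |4p| = 28.

28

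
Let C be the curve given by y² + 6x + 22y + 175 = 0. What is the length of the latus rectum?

Only y is squared. Complete the square in y: (y + 11)² = -6(x + 9).
Vertex (-9, -11); 4p = -6 so p = -3/2. Opens left.
Latus rectum length = |4p| = 6.

6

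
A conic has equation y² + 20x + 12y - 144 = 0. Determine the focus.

(4, -6)

Only y is squared. Complete the square in y: (y + 6)² = -20(x - 9).
Vertex (9, -6); 4p = -20 so p = -5. Opens left.
Focus is p units from the vertex along the axis: (h + p, k).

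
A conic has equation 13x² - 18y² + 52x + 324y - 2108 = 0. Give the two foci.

(-2 - √93, 9) and (-2 + √93, 9)

Collect terms: 13(x² + 4x) -18(y² - 18y) = 2108
Complete the square in x and y: 13(x + 2)² -18(y - 9)² = 2108 + 52 - 1458 = 702
Divide through by 702 to get (x + 2)²/54 - (y - 9)²/39 = 1.
Hyperbola, center (-2, 9), transverse axis horizontal; a² = 54, b² = 39.
c² = a² + b² = 54 + 39 = 93, so c = √93.
Foci lie on the horizontal axis through the center: (h ± c, k).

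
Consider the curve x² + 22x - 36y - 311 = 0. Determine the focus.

(-11, -3)

Only x is squared. Complete the square in x: (x + 11)² = 36(y + 12).
Vertex (-11, -12); 4p = 36 so p = 9. Opens up.
Focus is p units from the vertex along the axis: (h, k + p).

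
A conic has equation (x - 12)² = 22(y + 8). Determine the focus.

(12, -5/2)

Vertex (12, -8); 4p = 22 so p = 11/2. Opens up.
Focus is p units from the vertex along the axis: (h, k + p).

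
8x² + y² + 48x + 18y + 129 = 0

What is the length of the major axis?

4√6

Group: 8(x² + 6x) + (y² + 18y) = -129
Completing the square gives 8(x + 3)² + (y + 9)² = -129 + 72 + 81 = 24.
Divide through by 24 to get (x + 3)²/3 + (y + 9)²/24 = 1.
Ellipse, center (-3, -9), major axis vertical; a² = 24, b² = 3.
a² = 24 so a = 2√6; the major axis has length 2a = 4√6.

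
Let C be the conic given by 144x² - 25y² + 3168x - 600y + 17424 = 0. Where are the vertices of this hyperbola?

Group the x- and y-terms: 144(x² + 22x) -25(y² + 24y) = -17424
Complete the square in x and y: 144(x + 11)² -25(y + 12)² = -17424 + 17424 - 3600 = -3600
Divide by -3600: (y + 12)²/144 - (x + 11)²/25 = 1
Hyperbola, center (-11, -12), transverse axis vertical; a² = 144, b² = 25.
a = 12. Vertices at (h, k ± a).

(-11, -24) and (-11, 0)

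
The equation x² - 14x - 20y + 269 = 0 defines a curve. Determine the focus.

Only x is squared. Complete the square in x: (x - 7)² = 20(y - 11).
Vertex (7, 11); 4p = 20 so p = 5. Opens up.
Focus is p units from the vertex along the axis: (h, k + p).

(7, 16)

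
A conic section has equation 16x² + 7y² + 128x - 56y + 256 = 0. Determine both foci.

(-4, 1) and (-4, 7)

Group the x- and y-terms: 16(x² + 8x) + 7(y² - 8y) = -256
16(x + 4)² + 7(y - 4)² = -256 + 256 + 112 = 112
Divide through by 112 to get (x + 4)²/7 + (y - 4)²/16 = 1.
Ellipse, center (-4, 4), major axis vertical; a² = 16, b² = 7.
c² = a² - b² = 16 - 7 = 9, so c = 3.
Foci lie on the vertical axis through the center: (h, k ± c).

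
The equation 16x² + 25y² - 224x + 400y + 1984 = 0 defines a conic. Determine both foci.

Rearranging, 16(x² - 14x) + 25(y² + 16y) = -1984.
16(x - 7)² + 25(y + 8)² = -1984 + 784 + 1600 = 400
Divide by 400: (x - 7)²/25 + (y + 8)²/16 = 1
Ellipse, center (7, -8), major axis horizontal; a² = 25, b² = 16.
c² = a² - b² = 25 - 16 = 9, so c = 3.
Foci lie on the horizontal axis through the center: (h ± c, k).

(4, -8) and (10, -8)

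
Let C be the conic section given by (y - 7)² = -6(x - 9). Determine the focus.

(15/2, 7)

Vertex (9, 7); 4p = -6 so p = -3/2. Opens left.
Focus is p units from the vertex along the axis: (h + p, k).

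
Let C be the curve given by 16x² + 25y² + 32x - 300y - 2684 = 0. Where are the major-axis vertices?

(-16, 6) and (14, 6)

Collect terms: 16(x² + 2x) + 25(y² - 12y) = 2684
Completing the square gives 16(x + 1)² + 25(y - 6)² = 2684 + 16 + 900 = 3600.
Divide by 3600: (x + 1)²/225 + (y - 6)²/144 = 1
Ellipse, center (-1, 6), major axis horizontal; a² = 225, b² = 144.
a = 15. Vertices at (h ± a, k).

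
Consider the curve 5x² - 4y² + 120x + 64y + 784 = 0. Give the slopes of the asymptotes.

√5/2 and -√5/2

5(x² + 24x) -4(y² - 16y) = -784
Complete the square in x and y: 5(x + 12)² -4(y - 8)² = -784 + 720 - 256 = -320
Dividing both sides by -320: (y - 8)²/80 - (x + 12)²/64 = 1
Hyperbola, center (-12, 8), transverse axis vertical; a² = 80, b² = 64.
For a vertical hyperbola the asymptotes have slope ±a/b.
Here that is ±4√5/8 = ±√5/2.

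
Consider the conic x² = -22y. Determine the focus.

(0, -11/2)

Vertex (0, 0); 4p = -22 so p = -11/2. Opens down.
Focus is p units from the vertex along the axis: (h, k + p).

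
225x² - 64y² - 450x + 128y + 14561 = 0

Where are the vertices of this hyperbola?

Group: 225(x² - 2x) -64(y² - 2y) = -14561
225(x - 1)² -64(y - 1)² = -14561 + 225 - 64 = -14400
Dividing both sides by -14400: (y - 1)²/225 - (x - 1)²/64 = 1
Hyperbola, center (1, 1), transverse axis vertical; a² = 225, b² = 64.
a = 15. Vertices at (h, k ± a).

(1, -14) and (1, 16)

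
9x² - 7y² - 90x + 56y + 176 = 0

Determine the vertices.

Collect terms: 9(x² - 10x) -7(y² - 8y) = -176
Complete the square in x and y: 9(x - 5)² -7(y - 4)² = -176 + 225 - 112 = -63
Divide through by -63 to get (y - 4)²/9 - (x - 5)²/7 = 1.
Hyperbola, center (5, 4), transverse axis vertical; a² = 9, b² = 7.
a = 3. Vertices at (h, k ± a).

(5, 1) and (5, 7)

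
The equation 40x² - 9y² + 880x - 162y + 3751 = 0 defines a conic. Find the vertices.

(-14, -9) and (-8, -9)

Collect terms: 40(x² + 22x) -9(y² + 18y) = -3751
Completing the square gives 40(x + 11)² -9(y + 9)² = -3751 + 4840 - 729 = 360.
Divide through by 360 to get (x + 11)²/9 - (y + 9)²/40 = 1.
Hyperbola, center (-11, -9), transverse axis horizontal; a² = 9, b² = 40.
a = 3. Vertices at (h ± a, k).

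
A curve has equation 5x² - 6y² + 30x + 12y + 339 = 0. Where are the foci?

5(x² + 6x) -6(y² - 2y) = -339
Completing the square gives 5(x + 3)² -6(y - 1)² = -339 + 45 - 6 = -300.
Dividing both sides by -300: (y - 1)²/50 - (x + 3)²/60 = 1
Hyperbola, center (-3, 1), transverse axis vertical; a² = 50, b² = 60.
c² = a² + b² = 50 + 60 = 110, so c = √110.
Foci lie on the vertical axis through the center: (h, k ± c).

(-3, 1 - √110) and (-3, 1 + √110)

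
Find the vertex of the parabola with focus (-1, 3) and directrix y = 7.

The vertex is the midpoint between the focus and the directrix along the axis of symmetry.
Axis is vertical (directrix is horizontal). Vertex y-coordinate = (3 + 7)/2 = 5; x-coordinate = -1.

(-1, 5)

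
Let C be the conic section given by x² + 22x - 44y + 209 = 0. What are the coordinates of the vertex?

Only x is squared. Complete the square in x: (x + 11)² = 44(y - 2).
Vertex (-11, 2); 4p = 44 so p = 11. Opens up.

(-11, 2)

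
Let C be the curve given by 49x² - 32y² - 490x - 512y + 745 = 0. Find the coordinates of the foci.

49(x² - 10x) -32(y² + 16y) = -745
Complete the square in x and y: 49(x - 5)² -32(y + 8)² = -745 + 1225 - 2048 = -1568
Divide through by -1568 to get (y + 8)²/49 - (x - 5)²/32 = 1.
Hyperbola, center (5, -8), transverse axis vertical; a² = 49, b² = 32.
c² = a² + b² = 49 + 32 = 81, so c = 9.
Foci lie on the vertical axis through the center: (h, k ± c).

(5, -17) and (5, 1)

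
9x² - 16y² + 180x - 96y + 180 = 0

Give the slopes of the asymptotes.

3/4 and -3/4

Group the x- and y-terms: 9(x² + 20x) -16(y² + 6y) = -180
Complete the square: 9(x + 10)² -16(y + 3)² = -180 + 900 - 144 = 576
Divide by 576: (x + 10)²/64 - (y + 3)²/36 = 1
Hyperbola, center (-10, -3), transverse axis horizontal; a² = 64, b² = 36.
For a horizontal hyperbola the asymptotes have slope ±b/a.
Here that is ±6/8 = ±3/4.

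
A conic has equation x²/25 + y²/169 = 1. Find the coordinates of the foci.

Center (0, 0). The larger denominator 169 sits under the y-term, so the major axis is vertical; a² = 169, b² = 25.
c² = a² - b² = 169 - 25 = 144, so c = 12.
Foci lie on the vertical axis through the center: (h, k ± c).

(0, -12) and (0, 12)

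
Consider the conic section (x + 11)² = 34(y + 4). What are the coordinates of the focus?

Vertex (-11, -4); 4p = 34 so p = 17/2. Opens up.
Focus is p units from the vertex along the axis: (h, k + p).

(-11, 9/2)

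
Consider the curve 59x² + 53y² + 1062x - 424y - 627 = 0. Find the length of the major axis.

2√118

Group the x- and y-terms: 59(x² + 18x) + 53(y² - 8y) = 627
Complete the square: 59(x + 9)² + 53(y - 4)² = 627 + 4779 + 848 = 6254
Divide through by 6254 to get (x + 9)²/106 + (y - 4)²/118 = 1.
Ellipse, center (-9, 4), major axis vertical; a² = 118, b² = 106.
a² = 118 so a = √118; the major axis has length 2a = 2√118.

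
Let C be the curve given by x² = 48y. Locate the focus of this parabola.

Vertex (0, 0); 4p = 48 so p = 12. Opens up.
Focus is p units from the vertex along the axis: (h, k + p).

(0, 12)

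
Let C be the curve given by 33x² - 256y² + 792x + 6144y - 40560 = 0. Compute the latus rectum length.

33(x² + 24x) -256(y² - 24y) = 40560
Completing the square gives 33(x + 12)² -256(y - 12)² = 40560 + 4752 - 36864 = 8448.
Divide through by 8448 to get (x + 12)²/256 - (y - 12)²/33 = 1.
Hyperbola, center (-12, 12), transverse axis horizontal; a² = 256, b² = 33.
Latus rectum length = 2b²/a = 2·33/16 = 33/8.

33/8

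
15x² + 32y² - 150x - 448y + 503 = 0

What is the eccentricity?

15(x² - 10x) + 32(y² - 14y) = -503
Complete the square: 15(x - 5)² + 32(y - 7)² = -503 + 375 + 1568 = 1440
Divide by 1440: (x - 5)²/96 + (y - 7)²/45 = 1
Ellipse, center (5, 7), major axis horizontal; a² = 96, b² = 45.
c² = a² - b² = 51, so c = √51.
e = c/a = √51/4√6 = √34/8.

e = √34/8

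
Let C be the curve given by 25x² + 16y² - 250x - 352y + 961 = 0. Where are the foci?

Group the x- and y-terms: 25(x² - 10x) + 16(y² - 22y) = -961
Complete the square: 25(x - 5)² + 16(y - 11)² = -961 + 625 + 1936 = 1600
Divide by 1600: (x - 5)²/64 + (y - 11)²/100 = 1
Ellipse, center (5, 11), major axis vertical; a² = 100, b² = 64.
c² = a² - b² = 100 - 64 = 36, so c = 6.
Foci lie on the vertical axis through the center: (h, k ± c).

(5, 5) and (5, 17)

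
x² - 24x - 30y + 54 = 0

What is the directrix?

y = -21/2

Only x is squared. Complete the square in x: (x - 12)² = 30(y + 3).
Vertex (12, -3); 4p = 30 so p = 15/2. Opens up.
Directrix is the horizontal line y = k − p = -3 − (15/2) = -21/2.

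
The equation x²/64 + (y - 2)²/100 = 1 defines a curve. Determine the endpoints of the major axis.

Center (0, 2). The larger denominator 100 sits under the y-term, so the major axis is vertical; a² = 100, b² = 64.
a = 10. Vertices at (h, k ± a).

(0, -8) and (0, 12)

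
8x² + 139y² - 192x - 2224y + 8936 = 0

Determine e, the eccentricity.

Rearranging, 8(x² - 24x) + 139(y² - 16y) = -8936.
8(x - 12)² + 139(y - 8)² = -8936 + 1152 + 8896 = 1112
Dividing both sides by 1112: (x - 12)²/139 + (y - 8)²/8 = 1
Ellipse, center (12, 8), major axis horizontal; a² = 139, b² = 8.
c² = a² - b² = 131, so c = √131.
e = c/a = √131/√139 = √18209/139.

e = √18209/139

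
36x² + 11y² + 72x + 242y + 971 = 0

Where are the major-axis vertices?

Group: 36(x² + 2x) + 11(y² + 22y) = -971
36(x + 1)² + 11(y + 11)² = -971 + 36 + 1331 = 396
Dividing both sides by 396: (x + 1)²/11 + (y + 11)²/36 = 1
Ellipse, center (-1, -11), major axis vertical; a² = 36, b² = 11.
a = 6. Vertices at (h, k ± a).

(-1, -17) and (-1, -5)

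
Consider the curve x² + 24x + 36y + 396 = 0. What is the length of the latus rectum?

36

Only x is squared. Complete the square in x: (x + 12)² = -36(y + 7).
Vertex (-12, -7); 4p = -36 so p = -9. Opens down.
Latus rectum length = |4p| = 36.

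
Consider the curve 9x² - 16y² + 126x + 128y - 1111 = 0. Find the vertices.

(-19, 4) and (5, 4)

Rearranging, 9(x² + 14x) -16(y² - 8y) = 1111.
Completing the square gives 9(x + 7)² -16(y - 4)² = 1111 + 441 - 256 = 1296.
Dividing both sides by 1296: (x + 7)²/144 - (y - 4)²/81 = 1
Hyperbola, center (-7, 4), transverse axis horizontal; a² = 144, b² = 81.
a = 12. Vertices at (h ± a, k).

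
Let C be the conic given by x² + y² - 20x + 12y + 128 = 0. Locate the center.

(x² - 20x) + (y² + 12y) = -128
Complete the square in x and y: (x - 10)² + (y + 6)² = -128 + 100 + 36 = 8
So (x - 10)² + (y + 6)² = 8.
Circle centered at (10, -6) with r² = 8.

(10, -6)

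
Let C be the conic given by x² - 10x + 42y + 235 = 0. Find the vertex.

Only x is squared. Complete the square in x: (x - 5)² = -42(y + 5).
Vertex (5, -5); 4p = -42 so p = -21/2. Opens down.

(5, -5)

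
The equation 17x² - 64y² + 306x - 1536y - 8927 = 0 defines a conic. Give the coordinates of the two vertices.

Group the x- and y-terms: 17(x² + 18x) -64(y² + 24y) = 8927
Completing the square gives 17(x + 9)² -64(y + 12)² = 8927 + 1377 - 9216 = 1088.
Divide through by 1088 to get (x + 9)²/64 - (y + 12)²/17 = 1.
Hyperbola, center (-9, -12), transverse axis horizontal; a² = 64, b² = 17.
a = 8. Vertices at (h ± a, k).

(-17, -12) and (-1, -12)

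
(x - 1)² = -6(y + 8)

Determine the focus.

Vertex (1, -8); 4p = -6 so p = -3/2. Opens down.
Focus is p units from the vertex along the axis: (h, k + p).

(1, -19/2)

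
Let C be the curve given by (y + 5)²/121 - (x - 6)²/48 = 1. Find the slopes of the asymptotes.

11√3/12 and -11√3/12

Center (6, -5). The positive term is the y-term, so the transverse axis is vertical; a² = 121, b² = 48.
For a vertical hyperbola the asymptotes have slope ±a/b.
Here that is ±11/4√3 = ±11√3/12.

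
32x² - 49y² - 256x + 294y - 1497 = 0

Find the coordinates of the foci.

(-5, 3) and (13, 3)

Group the x- and y-terms: 32(x² - 8x) -49(y² - 6y) = 1497
Completing the square gives 32(x - 4)² -49(y - 3)² = 1497 + 512 - 441 = 1568.
Divide through by 1568 to get (x - 4)²/49 - (y - 3)²/32 = 1.
Hyperbola, center (4, 3), transverse axis horizontal; a² = 49, b² = 32.
c² = a² + b² = 49 + 32 = 81, so c = 9.
Foci lie on the horizontal axis through the center: (h ± c, k).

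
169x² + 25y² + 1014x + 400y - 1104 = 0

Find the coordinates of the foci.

Rearranging, 169(x² + 6x) + 25(y² + 16y) = 1104.
169(x + 3)² + 25(y + 8)² = 1104 + 1521 + 1600 = 4225
Divide by 4225: (x + 3)²/25 + (y + 8)²/169 = 1
Ellipse, center (-3, -8), major axis vertical; a² = 169, b² = 25.
c² = a² - b² = 169 - 25 = 144, so c = 12.
Foci lie on the vertical axis through the center: (h, k ± c).

(-3, -20) and (-3, 4)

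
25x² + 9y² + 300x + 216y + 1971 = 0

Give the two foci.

Group the x- and y-terms: 25(x² + 12x) + 9(y² + 24y) = -1971
Complete the square in x and y: 25(x + 6)² + 9(y + 12)² = -1971 + 900 + 1296 = 225
Divide through by 225 to get (x + 6)²/9 + (y + 12)²/25 = 1.
Ellipse, center (-6, -12), major axis vertical; a² = 25, b² = 9.
c² = a² - b² = 25 - 9 = 16, so c = 4.
Foci lie on the vertical axis through the center: (h, k ± c).

(-6, -16) and (-6, -8)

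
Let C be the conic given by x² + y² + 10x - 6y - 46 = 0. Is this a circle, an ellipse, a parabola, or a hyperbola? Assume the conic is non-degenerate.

No xy term. Coefficients of x² and y² are A = 1, C = 1.
A = C (same sign) ⇒ circle.

circle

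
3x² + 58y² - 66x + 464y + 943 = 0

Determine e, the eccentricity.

e = √3190/58

Rearranging, 3(x² - 22x) + 58(y² + 8y) = -943.
Complete the square in x and y: 3(x - 11)² + 58(y + 4)² = -943 + 363 + 928 = 348
Divide through by 348 to get (x - 11)²/116 + (y + 4)²/6 = 1.
Ellipse, center (11, -4), major axis horizontal; a² = 116, b² = 6.
c² = a² - b² = 110, so c = √110.
e = c/a = √110/2√29 = √3190/58.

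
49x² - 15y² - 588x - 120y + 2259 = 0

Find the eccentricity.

Group the x- and y-terms: 49(x² - 12x) -15(y² + 8y) = -2259
Completing the square gives 49(x - 6)² -15(y + 4)² = -2259 + 1764 - 240 = -735.
Dividing both sides by -735: (y + 4)²/49 - (x - 6)²/15 = 1
Hyperbola, center (6, -4), transverse axis vertical; a² = 49, b² = 15.
c² = a² + b² = 64, so c = 8.
e = c/a = 8/7.

e = 8/7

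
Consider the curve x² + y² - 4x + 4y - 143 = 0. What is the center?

Collect terms: (x² - 4x) + (y² + 4y) = 143
Complete the square in x and y: (x - 2)² + (y + 2)² = 143 + 4 + 4 = 151
So (x - 2)² + (y + 2)² = 151.
Circle centered at (2, -2) with r² = 151.

(2, -2)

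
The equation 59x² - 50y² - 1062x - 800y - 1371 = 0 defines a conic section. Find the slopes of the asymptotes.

√118/10 and -√118/10

Group: 59(x² - 18x) -50(y² + 16y) = 1371
Complete the square in x and y: 59(x - 9)² -50(y + 8)² = 1371 + 4779 - 3200 = 2950
Divide through by 2950 to get (x - 9)²/50 - (y + 8)²/59 = 1.
Hyperbola, center (9, -8), transverse axis horizontal; a² = 50, b² = 59.
For a horizontal hyperbola the asymptotes have slope ±b/a.
Here that is ±√59/5√2 = ±√118/10.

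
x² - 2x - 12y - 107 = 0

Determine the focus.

Only x is squared. Complete the square in x: (x - 1)² = 12(y + 9).
Vertex (1, -9); 4p = 12 so p = 3. Opens up.
Focus is p units from the vertex along the axis: (h, k + p).

(1, -6)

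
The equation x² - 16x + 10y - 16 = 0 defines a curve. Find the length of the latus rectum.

10

Only x is squared. Complete the square in x: (x - 8)² = -10(y - 8).
Vertex (8, 8); 4p = -10 so p = -5/2. Opens down.
Latus rectum length = |4p| = 10.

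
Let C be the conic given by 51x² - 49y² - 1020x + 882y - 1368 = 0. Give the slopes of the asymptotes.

√51/7 and -√51/7

Group: 51(x² - 20x) -49(y² - 18y) = 1368
51(x - 10)² -49(y - 9)² = 1368 + 5100 - 3969 = 2499
Divide through by 2499 to get (x - 10)²/49 - (y - 9)²/51 = 1.
Hyperbola, center (10, 9), transverse axis horizontal; a² = 49, b² = 51.
For a horizontal hyperbola the asymptotes have slope ±b/a.
Here that is ±√51/7.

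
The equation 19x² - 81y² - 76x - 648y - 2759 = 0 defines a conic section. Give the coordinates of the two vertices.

Group the x- and y-terms: 19(x² - 4x) -81(y² + 8y) = 2759
Complete the square in x and y: 19(x - 2)² -81(y + 4)² = 2759 + 76 - 1296 = 1539
Divide by 1539: (x - 2)²/81 - (y + 4)²/19 = 1
Hyperbola, center (2, -4), transverse axis horizontal; a² = 81, b² = 19.
a = 9. Vertices at (h ± a, k).

(-7, -4) and (11, -4)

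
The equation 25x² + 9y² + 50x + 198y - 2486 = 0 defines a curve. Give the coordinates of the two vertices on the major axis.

Group: 25(x² + 2x) + 9(y² + 22y) = 2486
Complete the square in x and y: 25(x + 1)² + 9(y + 11)² = 2486 + 25 + 1089 = 3600
Divide through by 3600 to get (x + 1)²/144 + (y + 11)²/400 = 1.
Ellipse, center (-1, -11), major axis vertical; a² = 400, b² = 144.
a = 20. Vertices at (h, k ± a).

(-1, -31) and (-1, 9)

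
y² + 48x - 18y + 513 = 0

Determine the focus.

Only y is squared. Complete the square in y: (y - 9)² = -48(x + 9).
Vertex (-9, 9); 4p = -48 so p = -12. Opens left.
Focus is p units from the vertex along the axis: (h + p, k).

(-21, 9)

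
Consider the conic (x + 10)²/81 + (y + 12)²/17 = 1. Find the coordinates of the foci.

(-18, -12) and (-2, -12)

Center (-10, -12). The larger denominator 81 sits under the x-term, so the major axis is horizontal; a² = 81, b² = 17.
c² = a² - b² = 81 - 17 = 64, so c = 8.
Foci lie on the horizontal axis through the center: (h ± c, k).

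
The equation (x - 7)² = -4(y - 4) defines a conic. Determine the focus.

Vertex (7, 4); 4p = -4 so p = -1. Opens down.
Focus is p units from the vertex along the axis: (h, k + p).

(7, 3)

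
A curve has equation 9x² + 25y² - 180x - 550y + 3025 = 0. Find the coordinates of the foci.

Group the x- and y-terms: 9(x² - 20x) + 25(y² - 22y) = -3025
9(x - 10)² + 25(y - 11)² = -3025 + 900 + 3025 = 900
Divide by 900: (x - 10)²/100 + (y - 11)²/36 = 1
Ellipse, center (10, 11), major axis horizontal; a² = 100, b² = 36.
c² = a² - b² = 100 - 36 = 64, so c = 8.
Foci lie on the horizontal axis through the center: (h ± c, k).

(2, 11) and (18, 11)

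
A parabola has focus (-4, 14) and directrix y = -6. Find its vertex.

(-4, 4)

The vertex is the midpoint between the focus and the directrix along the axis of symmetry.
Axis is vertical (directrix is horizontal). Vertex y-coordinate = (14 + (-6))/2 = 4; x-coordinate = -4.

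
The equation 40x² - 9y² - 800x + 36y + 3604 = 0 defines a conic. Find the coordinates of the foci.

(3, 2) and (17, 2)

Group: 40(x² - 20x) -9(y² - 4y) = -3604
Complete the square in x and y: 40(x - 10)² -9(y - 2)² = -3604 + 4000 - 36 = 360
Divide through by 360 to get (x - 10)²/9 - (y - 2)²/40 = 1.
Hyperbola, center (10, 2), transverse axis horizontal; a² = 9, b² = 40.
c² = a² + b² = 9 + 40 = 49, so c = 7.
Foci lie on the horizontal axis through the center: (h ± c, k).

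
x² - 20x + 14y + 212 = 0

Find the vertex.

Only x is squared. Complete the square in x: (x - 10)² = -14(y + 8).
Vertex (10, -8); 4p = -14 so p = -7/2. Opens down.

(10, -8)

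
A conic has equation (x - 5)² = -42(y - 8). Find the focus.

Vertex (5, 8); 4p = -42 so p = -21/2. Opens down.
Focus is p units from the vertex along the axis: (h, k + p).

(5, -5/2)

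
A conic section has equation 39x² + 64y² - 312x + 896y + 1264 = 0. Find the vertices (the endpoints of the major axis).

Rearranging, 39(x² - 8x) + 64(y² + 14y) = -1264.
Complete the square in x and y: 39(x - 4)² + 64(y + 7)² = -1264 + 624 + 3136 = 2496
Divide through by 2496 to get (x - 4)²/64 + (y + 7)²/39 = 1.
Ellipse, center (4, -7), major axis horizontal; a² = 64, b² = 39.
a = 8. Vertices at (h ± a, k).

(-4, -7) and (12, -7)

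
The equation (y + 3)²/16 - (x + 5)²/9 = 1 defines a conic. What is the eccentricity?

e = 5/4

Center (-5, -3). The positive term is the y-term, so the transverse axis is vertical; a² = 16, b² = 9.
c² = a² + b² = 25, so c = 5.
e = c/a = 5/4.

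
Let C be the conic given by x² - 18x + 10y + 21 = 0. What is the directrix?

y = 17/2

Only x is squared. Complete the square in x: (x - 9)² = -10(y - 6).
Vertex (9, 6); 4p = -10 so p = -5/2. Opens down.
Directrix is the horizontal line y = k − p = 6 − (-5/2) = 17/2.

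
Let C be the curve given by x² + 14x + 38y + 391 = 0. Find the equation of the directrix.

y = 1/2

Only x is squared. Complete the square in x: (x + 7)² = -38(y + 9).
Vertex (-7, -9); 4p = -38 so p = -19/2. Opens down.
Directrix is the horizontal line y = k − p = -9 − (-19/2) = 1/2.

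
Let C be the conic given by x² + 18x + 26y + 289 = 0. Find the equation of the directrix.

y = -3/2

Only x is squared. Complete the square in x: (x + 9)² = -26(y + 8).
Vertex (-9, -8); 4p = -26 so p = -13/2. Opens down.
Directrix is the horizontal line y = k − p = -8 − (-13/2) = -3/2.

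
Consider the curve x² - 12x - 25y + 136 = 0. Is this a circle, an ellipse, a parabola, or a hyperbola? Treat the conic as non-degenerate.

parabola

No xy term. Coefficients of x² and y² are A = 1, C = 0.
Exactly one squared variable ⇒ parabola.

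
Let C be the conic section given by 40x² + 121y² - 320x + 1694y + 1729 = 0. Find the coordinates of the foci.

Group the x- and y-terms: 40(x² - 8x) + 121(y² + 14y) = -1729
40(x - 4)² + 121(y + 7)² = -1729 + 640 + 5929 = 4840
Divide by 4840: (x - 4)²/121 + (y + 7)²/40 = 1
Ellipse, center (4, -7), major axis horizontal; a² = 121, b² = 40.
c² = a² - b² = 121 - 40 = 81, so c = 9.
Foci lie on the horizontal axis through the center: (h ± c, k).

(-5, -7) and (13, -7)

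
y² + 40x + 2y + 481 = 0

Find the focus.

(-22, -1)

Only y is squared. Complete the square in y: (y + 1)² = -40(x + 12).
Vertex (-12, -1); 4p = -40 so p = -10. Opens left.
Focus is p units from the vertex along the axis: (h + p, k).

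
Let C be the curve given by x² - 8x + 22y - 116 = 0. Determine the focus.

(4, 1/2)

Only x is squared. Complete the square in x: (x - 4)² = -22(y - 6).
Vertex (4, 6); 4p = -22 so p = -11/2. Opens down.
Focus is p units from the vertex along the axis: (h, k + p).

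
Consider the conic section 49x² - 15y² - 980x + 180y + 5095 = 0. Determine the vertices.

Collect terms: 49(x² - 20x) -15(y² - 12y) = -5095
Completing the square gives 49(x - 10)² -15(y - 6)² = -5095 + 4900 - 540 = -735.
Divide by -735: (y - 6)²/49 - (x - 10)²/15 = 1
Hyperbola, center (10, 6), transverse axis vertical; a² = 49, b² = 15.
a = 7. Vertices at (h, k ± a).

(10, -1) and (10, 13)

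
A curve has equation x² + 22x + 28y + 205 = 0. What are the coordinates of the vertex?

(-11, -3)

Only x is squared. Complete the square in x: (x + 11)² = -28(y + 3).
Vertex (-11, -3); 4p = -28 so p = -7. Opens down.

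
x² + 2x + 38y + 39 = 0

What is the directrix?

Only x is squared. Complete the square in x: (x + 1)² = -38(y + 1).
Vertex (-1, -1); 4p = -38 so p = -19/2. Opens down.
Directrix is the horizontal line y = k − p = -1 − (-19/2) = 17/2.

y = 17/2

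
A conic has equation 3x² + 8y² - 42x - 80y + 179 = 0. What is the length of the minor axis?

2√21

Collect terms: 3(x² - 14x) + 8(y² - 10y) = -179
Complete the square: 3(x - 7)² + 8(y - 5)² = -179 + 147 + 200 = 168
Divide by 168: (x - 7)²/56 + (y - 5)²/21 = 1
Ellipse, center (7, 5), major axis horizontal; a² = 56, b² = 21.
b² = 21 so b = √21; the minor axis has length 2b = 2√21.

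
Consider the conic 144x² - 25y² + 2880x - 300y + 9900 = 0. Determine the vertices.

(-15, -6) and (-5, -6)

Group: 144(x² + 20x) -25(y² + 12y) = -9900
Complete the square in x and y: 144(x + 10)² -25(y + 6)² = -9900 + 14400 - 900 = 3600
Dividing both sides by 3600: (x + 10)²/25 - (y + 6)²/144 = 1
Hyperbola, center (-10, -6), transverse axis horizontal; a² = 25, b² = 144.
a = 5. Vertices at (h ± a, k).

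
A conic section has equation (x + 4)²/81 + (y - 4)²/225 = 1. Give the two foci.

Center (-4, 4). The larger denominator 225 sits under the y-term, so the major axis is vertical; a² = 225, b² = 81.
c² = a² - b² = 225 - 81 = 144, so c = 12.
Foci lie on the vertical axis through the center: (h, k ± c).

(-4, -8) and (-4, 16)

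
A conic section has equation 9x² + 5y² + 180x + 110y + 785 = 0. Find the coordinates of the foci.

9(x² + 20x) + 5(y² + 22y) = -785
Complete the square: 9(x + 10)² + 5(y + 11)² = -785 + 900 + 605 = 720
Divide through by 720 to get (x + 10)²/80 + (y + 11)²/144 = 1.
Ellipse, center (-10, -11), major axis vertical; a² = 144, b² = 80.
c² = a² - b² = 144 - 80 = 64, so c = 8.
Foci lie on the vertical axis through the center: (h, k ± c).

(-10, -19) and (-10, -3)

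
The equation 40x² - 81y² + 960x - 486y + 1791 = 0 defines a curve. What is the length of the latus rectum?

80/9

Collect terms: 40(x² + 24x) -81(y² + 6y) = -1791
40(x + 12)² -81(y + 3)² = -1791 + 5760 - 729 = 3240
Dividing both sides by 3240: (x + 12)²/81 - (y + 3)²/40 = 1
Hyperbola, center (-12, -3), transverse axis horizontal; a² = 81, b² = 40.
Latus rectum length = 2b²/a = 2·40/9 = 80/9.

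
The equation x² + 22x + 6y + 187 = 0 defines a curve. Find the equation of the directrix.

y = -19/2

Only x is squared. Complete the square in x: (x + 11)² = -6(y + 11).
Vertex (-11, -11); 4p = -6 so p = -3/2. Opens down.
Directrix is the horizontal line y = k − p = -11 − (-3/2) = -19/2.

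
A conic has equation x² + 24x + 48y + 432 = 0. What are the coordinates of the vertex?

Only x is squared. Complete the square in x: (x + 12)² = -48(y + 6).
Vertex (-12, -6); 4p = -48 so p = -12. Opens down.

(-12, -6)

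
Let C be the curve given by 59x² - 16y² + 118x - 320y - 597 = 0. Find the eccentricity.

Rearranging, 59(x² + 2x) -16(y² + 20y) = 597.
Complete the square in x and y: 59(x + 1)² -16(y + 10)² = 597 + 59 - 1600 = -944
Dividing both sides by -944: (y + 10)²/59 - (x + 1)²/16 = 1
Hyperbola, center (-1, -10), transverse axis vertical; a² = 59, b² = 16.
c² = a² + b² = 75, so c = 5√3.
e = c/a = 5√3/√59 = 5√177/59.

e = 5√177/59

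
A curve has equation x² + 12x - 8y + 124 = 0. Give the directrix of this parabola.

Only x is squared. Complete the square in x: (x + 6)² = 8(y - 11).
Vertex (-6, 11); 4p = 8 so p = 2. Opens up.
Directrix is the horizontal line y = k − p = 11 − (2) = 9.

y = 9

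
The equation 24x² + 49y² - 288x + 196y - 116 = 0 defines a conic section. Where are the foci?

Rearranging, 24(x² - 12x) + 49(y² + 4y) = 116.
24(x - 6)² + 49(y + 2)² = 116 + 864 + 196 = 1176
Dividing both sides by 1176: (x - 6)²/49 + (y + 2)²/24 = 1
Ellipse, center (6, -2), major axis horizontal; a² = 49, b² = 24.
c² = a² - b² = 49 - 24 = 25, so c = 5.
Foci lie on the horizontal axis through the center: (h ± c, k).

(1, -2) and (11, -2)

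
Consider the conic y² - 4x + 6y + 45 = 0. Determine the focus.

Only y is squared. Complete the square in y: (y + 3)² = 4(x - 9).
Vertex (9, -3); 4p = 4 so p = 1. Opens right.
Focus is p units from the vertex along the axis: (h + p, k).

(10, -3)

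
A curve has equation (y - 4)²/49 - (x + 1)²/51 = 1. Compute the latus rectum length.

102/7

Center (-1, 4). The positive term is the y-term, so the transverse axis is vertical; a² = 49, b² = 51.
Latus rectum length = 2b²/a = 2·51/7 = 102/7.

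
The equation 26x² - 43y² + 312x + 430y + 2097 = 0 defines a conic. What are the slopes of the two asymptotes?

√1118/43 and -√1118/43

Rearranging, 26(x² + 12x) -43(y² - 10y) = -2097.
Complete the square: 26(x + 6)² -43(y - 5)² = -2097 + 936 - 1075 = -2236
Divide through by -2236 to get (y - 5)²/52 - (x + 6)²/86 = 1.
Hyperbola, center (-6, 5), transverse axis vertical; a² = 52, b² = 86.
For a vertical hyperbola the asymptotes have slope ±a/b.
Here that is ±2√13/√86 = ±√1118/43.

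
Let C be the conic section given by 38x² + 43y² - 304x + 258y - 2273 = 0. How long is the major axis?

Group the x- and y-terms: 38(x² - 8x) + 43(y² + 6y) = 2273
38(x - 4)² + 43(y + 3)² = 2273 + 608 + 387 = 3268
Divide by 3268: (x - 4)²/86 + (y + 3)²/76 = 1
Ellipse, center (4, -3), major axis horizontal; a² = 86, b² = 76.
a² = 86 so a = √86; the major axis has length 2a = 2√86.

2√86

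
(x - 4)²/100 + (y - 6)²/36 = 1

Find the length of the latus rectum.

Center (4, 6). The larger denominator 100 sits under the x-term, so the major axis is horizontal; a² = 100, b² = 36.
Latus rectum length = 2b²/a = 2·36/10 = 36/5.

36/5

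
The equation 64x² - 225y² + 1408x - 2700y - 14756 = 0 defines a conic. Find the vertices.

(-26, -6) and (4, -6)

Rearranging, 64(x² + 22x) -225(y² + 12y) = 14756.
64(x + 11)² -225(y + 6)² = 14756 + 7744 - 8100 = 14400
Divide through by 14400 to get (x + 11)²/225 - (y + 6)²/64 = 1.
Hyperbola, center (-11, -6), transverse axis horizontal; a² = 225, b² = 64.
a = 15. Vertices at (h ± a, k).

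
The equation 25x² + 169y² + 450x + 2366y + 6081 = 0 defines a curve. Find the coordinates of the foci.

(-21, -7) and (3, -7)

Group the x- and y-terms: 25(x² + 18x) + 169(y² + 14y) = -6081
Complete the square in x and y: 25(x + 9)² + 169(y + 7)² = -6081 + 2025 + 8281 = 4225
Divide through by 4225 to get (x + 9)²/169 + (y + 7)²/25 = 1.
Ellipse, center (-9, -7), major axis horizontal; a² = 169, b² = 25.
c² = a² - b² = 169 - 25 = 144, so c = 12.
Foci lie on the horizontal axis through the center: (h ± c, k).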